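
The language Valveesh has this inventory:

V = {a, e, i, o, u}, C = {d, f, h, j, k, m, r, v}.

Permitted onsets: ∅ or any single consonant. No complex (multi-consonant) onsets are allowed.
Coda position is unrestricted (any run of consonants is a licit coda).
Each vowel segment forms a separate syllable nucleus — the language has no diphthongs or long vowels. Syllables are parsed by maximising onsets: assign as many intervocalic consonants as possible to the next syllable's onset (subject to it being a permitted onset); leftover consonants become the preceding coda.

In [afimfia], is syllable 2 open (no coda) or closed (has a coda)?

closed

Vowels present: a, i, i, a; each is a nucleus, giving 4 syllables.
Between /a/ (V1) and /i/ (V2): /f/ is a single consonant, so it becomes the next onset.
Between /i/ (V2) and /i/ (V3): cluster /mf/ — the longest permitted-onset suffix is /f/; onset = /f/, preceding coda = /m/.
Between /i/ (V3) and /a/ (V4): nothing intervenes; syllable break is V.V.
Putting it together: a.fim.fi.a.
Syllable 2 is /fim/ with coda /m/, so it is closed.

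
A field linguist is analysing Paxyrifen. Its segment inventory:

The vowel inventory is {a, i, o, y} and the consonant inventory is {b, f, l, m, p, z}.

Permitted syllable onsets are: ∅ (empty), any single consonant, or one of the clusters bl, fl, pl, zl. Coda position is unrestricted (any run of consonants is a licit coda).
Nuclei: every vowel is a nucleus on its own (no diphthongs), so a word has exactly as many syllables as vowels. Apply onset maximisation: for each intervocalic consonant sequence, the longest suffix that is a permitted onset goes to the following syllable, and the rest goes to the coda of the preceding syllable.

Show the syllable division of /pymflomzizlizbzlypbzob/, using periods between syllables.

pym.flom.zi.zlizb.zlypb.zob

Vowels present: y, o, i, i, y, o; each is a nucleus, giving 6 syllables.
V1 /y/ – V2 /o/: /mfl/ splits as /m/ + /fl/ (/fl/ is the longest suffix that is a licit onset).
V2 /o/ – V3 /i/: /mz/; trying suffixes from longest down, /z/ is the first permitted one, so coda /m/ | onset /z/.
V3 /i/ – V4 /i/: /zl/ is a licit onset in full, so it all attaches to the next syllable.
V4 /i/ – V5 /y/: /zbzl/ splits as /zb/ + /zl/ (/zl/ is the longest suffix that is a licit onset).
V5 /y/ – V6 /o/: /pbz/ — longest licit onset from the right is /z/, leaving /pb/ as coda.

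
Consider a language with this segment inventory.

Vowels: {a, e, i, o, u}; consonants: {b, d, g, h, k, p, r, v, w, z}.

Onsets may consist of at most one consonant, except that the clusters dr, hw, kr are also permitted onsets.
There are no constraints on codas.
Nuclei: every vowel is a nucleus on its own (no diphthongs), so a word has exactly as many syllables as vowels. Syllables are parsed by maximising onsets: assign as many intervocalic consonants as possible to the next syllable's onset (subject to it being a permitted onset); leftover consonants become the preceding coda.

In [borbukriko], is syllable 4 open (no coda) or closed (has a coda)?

open

Vowels present: o, u, i, o; each is a nucleus, giving 4 syllables.
Between /o/ (V1) and /u/ (V2): /rb/ splits as /r/ + /b/ (/b/ is the longest suffix that is a licit onset).
Between /u/ (V2) and /i/ (V3): /kr/ is a licit onset in full, so it all attaches to the next syllable.
Between /i/ (V3) and /o/ (V4): /k/ is a single consonant, so it becomes the next onset.
So the parse is bor.bu.kri.ko.
Syllable 4 is /ko/; it ends in its nucleus with no coda, so it is open.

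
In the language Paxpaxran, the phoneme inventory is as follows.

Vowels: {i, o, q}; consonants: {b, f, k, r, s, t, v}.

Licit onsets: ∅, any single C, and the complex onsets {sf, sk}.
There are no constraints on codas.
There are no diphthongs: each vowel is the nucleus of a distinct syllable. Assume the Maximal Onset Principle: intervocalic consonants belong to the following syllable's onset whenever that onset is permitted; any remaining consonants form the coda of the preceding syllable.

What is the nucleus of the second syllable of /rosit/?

i

Nuclei (vowels): o, i → 2 syllables.
The second nucleus (vowel 2 from the left) is /i/.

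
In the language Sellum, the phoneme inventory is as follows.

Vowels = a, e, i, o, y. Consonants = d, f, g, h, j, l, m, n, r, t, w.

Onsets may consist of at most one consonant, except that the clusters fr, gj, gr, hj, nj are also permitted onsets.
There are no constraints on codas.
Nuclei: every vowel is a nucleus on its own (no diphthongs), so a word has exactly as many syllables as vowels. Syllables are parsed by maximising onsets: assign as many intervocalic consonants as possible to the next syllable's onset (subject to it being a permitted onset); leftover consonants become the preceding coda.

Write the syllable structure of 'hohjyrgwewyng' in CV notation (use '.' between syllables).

CV.CCVCC.CV.CVCC

Vowels present: o, y, e, y; each is a nucleus, giving 4 syllables.
/o…y/ gap (V1→V2): /hj/ is a licit onset in full, so it all attaches to the next syllable.
/y…e/ gap (V2→V3): cluster /rgw/ — the longest permitted-onset suffix is /w/; onset = /w/, preceding coda = /rg/.
/e…y/ gap (V3→V4): /w/ is a single consonant, so it becomes the next onset.
Putting it together: ho.hjyrg.we.wyng.
Mapping each syllable to C/V: /ho/ → CV, /hjyrg/ → CCVCC, /we/ → CV, /wyng/ → CVCC.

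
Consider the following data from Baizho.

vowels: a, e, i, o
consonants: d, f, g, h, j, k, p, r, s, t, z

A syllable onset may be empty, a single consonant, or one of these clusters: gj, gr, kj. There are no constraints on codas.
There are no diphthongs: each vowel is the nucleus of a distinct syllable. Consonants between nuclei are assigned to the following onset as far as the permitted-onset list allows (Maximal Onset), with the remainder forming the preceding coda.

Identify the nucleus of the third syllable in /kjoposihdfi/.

i

Nuclei (vowels): o, o, i, i → 4 syllables.
The third nucleus (vowel 3 from the left) is /i/.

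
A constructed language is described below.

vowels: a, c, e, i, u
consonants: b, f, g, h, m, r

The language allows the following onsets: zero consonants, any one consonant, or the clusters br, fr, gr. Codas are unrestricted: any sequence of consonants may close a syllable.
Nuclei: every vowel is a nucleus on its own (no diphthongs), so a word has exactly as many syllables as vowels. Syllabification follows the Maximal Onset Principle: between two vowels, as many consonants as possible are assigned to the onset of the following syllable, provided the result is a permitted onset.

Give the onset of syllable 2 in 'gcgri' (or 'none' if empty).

Vowels present: c, i; each is a nucleus, giving 2 syllables.
V1 /c/ – V2 /i/: cluster /gr/ — /gr/ is itself a permitted onset, so the whole cluster goes right; preceding coda = ∅.
Result: gc.gri.
Syllable 2 is /gri/: onset /gr/, nucleus /i/, coda ∅.

gr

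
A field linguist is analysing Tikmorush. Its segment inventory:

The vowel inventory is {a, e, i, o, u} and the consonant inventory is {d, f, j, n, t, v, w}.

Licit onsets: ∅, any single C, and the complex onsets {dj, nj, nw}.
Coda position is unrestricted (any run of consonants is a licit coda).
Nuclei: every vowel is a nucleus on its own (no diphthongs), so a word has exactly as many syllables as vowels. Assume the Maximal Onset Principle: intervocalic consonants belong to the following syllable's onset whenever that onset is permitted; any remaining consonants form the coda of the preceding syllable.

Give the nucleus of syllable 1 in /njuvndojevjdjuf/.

u

Nuclei (vowels): u, o, e, u → 4 syllables.
The first nucleus (vowel 1 from the left) is /u/.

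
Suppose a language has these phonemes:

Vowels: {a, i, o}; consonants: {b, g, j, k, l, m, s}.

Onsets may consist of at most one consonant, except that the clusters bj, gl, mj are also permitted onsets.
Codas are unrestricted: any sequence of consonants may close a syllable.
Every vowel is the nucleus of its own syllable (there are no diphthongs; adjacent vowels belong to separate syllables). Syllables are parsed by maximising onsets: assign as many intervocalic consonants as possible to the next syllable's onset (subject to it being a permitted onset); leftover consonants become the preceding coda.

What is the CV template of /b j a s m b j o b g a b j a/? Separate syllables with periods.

CCVCC.CCVC.CV.CCV

Nuclei (vowels): a, o, a, a → 4 syllables.
σ1/σ2 boundary: /smbj/; trying suffixes from longest down, /bj/ is the first permitted one, so coda /sm/ | onset /bj/.
σ2/σ3 boundary: /bg/; trying suffixes from longest down, /g/ is the first permitted one, so coda /b/ | onset /g/.
σ3/σ4 boundary: /bj/ is a licit onset in full, so it all attaches to the next syllable.
Putting it together: bjasm.bjob.ga.bja.
Mapping each syllable to C/V: /bjasm/ → CCVCC, /bjob/ → CCVC, /ga/ → CV, /bja/ → CCV.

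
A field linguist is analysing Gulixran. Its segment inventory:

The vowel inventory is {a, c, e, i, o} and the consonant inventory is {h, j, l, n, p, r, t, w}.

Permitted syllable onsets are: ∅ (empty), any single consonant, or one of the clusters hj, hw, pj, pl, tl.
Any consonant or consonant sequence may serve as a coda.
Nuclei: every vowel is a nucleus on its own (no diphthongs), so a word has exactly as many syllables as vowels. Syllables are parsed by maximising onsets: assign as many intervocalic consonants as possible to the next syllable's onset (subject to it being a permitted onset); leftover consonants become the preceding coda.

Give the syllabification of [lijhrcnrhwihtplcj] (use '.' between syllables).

Vowels present: i, c, i, c; each is a nucleus, giving 4 syllables.
σ1/σ2 boundary: /jhr/; trying suffixes from longest down, /r/ is the first permitted one, so coda /jh/ | onset /r/.
σ2/σ3 boundary: /nrhw/ splits as /nr/ + /hw/ (/hw/ is the longest suffix that is a licit onset).
σ3/σ4 boundary: /htpl/ — longest licit onset from the right is /pl/, leaving /ht/ as coda.

lijh.rcnr.hwiht.plcj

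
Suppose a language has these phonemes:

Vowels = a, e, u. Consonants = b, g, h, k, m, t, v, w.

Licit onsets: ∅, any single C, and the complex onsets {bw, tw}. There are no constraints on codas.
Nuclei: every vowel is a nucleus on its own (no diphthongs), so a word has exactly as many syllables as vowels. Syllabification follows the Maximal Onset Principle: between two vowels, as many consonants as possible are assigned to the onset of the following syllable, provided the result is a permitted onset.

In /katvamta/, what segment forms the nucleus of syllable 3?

a

Nuclei (vowels): a, a, a → 3 syllables.
The third nucleus (vowel 3 from the left) is /a/.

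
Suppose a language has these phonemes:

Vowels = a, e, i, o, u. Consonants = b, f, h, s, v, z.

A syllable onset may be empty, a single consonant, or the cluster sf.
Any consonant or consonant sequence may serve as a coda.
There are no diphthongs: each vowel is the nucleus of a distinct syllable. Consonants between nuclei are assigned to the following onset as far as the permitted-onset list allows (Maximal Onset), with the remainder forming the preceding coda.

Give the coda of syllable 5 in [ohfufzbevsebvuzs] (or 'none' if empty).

zs

Nuclei (vowels): o, u, e, e, u → 5 syllables.
Between /o/ (V1) and /u/ (V2): /hf/; trying suffixes from longest down, /f/ is the first permitted one, so coda /h/ | onset /f/.
Between /u/ (V2) and /e/ (V3): cluster /fzb/ — the longest permitted-onset suffix is /b/; onset = /b/, preceding coda = /fz/.
Between /e/ (V3) and /e/ (V4): /vs/ — longest licit onset from the right is /s/, leaving /v/ as coda.
Between /e/ (V4) and /u/ (V5): /bv/ — longest licit onset from the right is /v/, leaving /b/ as coda.
So the parse is oh.fufz.bev.seb.vuzs.
Syllable 5 is /vuzs/: onset /v/, nucleus /u/, coda /zs/.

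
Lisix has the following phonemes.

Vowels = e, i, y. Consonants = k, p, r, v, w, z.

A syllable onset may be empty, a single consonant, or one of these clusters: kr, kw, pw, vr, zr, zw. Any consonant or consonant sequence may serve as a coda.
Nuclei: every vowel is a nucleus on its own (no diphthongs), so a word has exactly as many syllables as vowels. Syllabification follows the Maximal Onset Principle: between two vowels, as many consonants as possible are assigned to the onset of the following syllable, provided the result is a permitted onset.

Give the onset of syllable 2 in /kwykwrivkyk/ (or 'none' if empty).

Nuclei (vowels): y, i, y → 3 syllables.
Between /y/ (V1) and /i/ (V2): /kwr/ splits as /kw/ + /r/ (/r/ is the longest suffix that is a licit onset).
Between /i/ (V2) and /y/ (V3): /vk/ — longest licit onset from the right is /k/, leaving /v/ as coda.
Syllabification: kwykw.riv.kyk.
Syllable 2 is /riv/: onset /r/, nucleus /i/, coda /v/.

r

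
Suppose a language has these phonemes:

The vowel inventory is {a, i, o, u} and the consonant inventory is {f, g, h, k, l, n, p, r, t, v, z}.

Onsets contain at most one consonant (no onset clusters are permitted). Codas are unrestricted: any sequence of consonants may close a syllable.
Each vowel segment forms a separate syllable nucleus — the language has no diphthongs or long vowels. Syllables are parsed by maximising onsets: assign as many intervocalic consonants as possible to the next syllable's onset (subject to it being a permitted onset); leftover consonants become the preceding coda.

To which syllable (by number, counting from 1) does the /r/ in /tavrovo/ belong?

The vowels are a, o, o — 3 nuclei, so 3 syllables.
V1 /a/ – V2 /o/: cluster /vr/ — the longest permitted-onset suffix is /r/; onset = /r/, preceding coda = /v/.
V2 /o/ – V3 /o/: /v/ is a single consonant, so it becomes the next onset.
So the parse is tav.ro.vo.
The /r/ is in the onset of syllable 2 (/ro/).

2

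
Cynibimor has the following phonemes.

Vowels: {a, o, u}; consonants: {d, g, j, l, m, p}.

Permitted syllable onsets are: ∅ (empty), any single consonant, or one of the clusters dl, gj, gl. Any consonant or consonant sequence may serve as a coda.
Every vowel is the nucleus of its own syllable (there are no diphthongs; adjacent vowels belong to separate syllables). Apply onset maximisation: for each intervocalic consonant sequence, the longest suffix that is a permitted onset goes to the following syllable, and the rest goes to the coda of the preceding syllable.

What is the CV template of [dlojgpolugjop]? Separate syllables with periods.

CCVCC.CV.CV.CCVC

Nuclei (vowels): o, o, u, o → 4 syllables.
V1 /o/ – V2 /o/: /jgp/ splits as /jg/ + /p/ (/p/ is the longest suffix that is a licit onset).
V2 /o/ – V3 /u/: /l/ is a single consonant, so it becomes the next onset.
V3 /u/ – V4 /o/: /gj/ — entire cluster is a permitted onset → onset /gj/, coda ∅.
So the parse is dlojg.po.lu.gjop.
Mapping each syllable to C/V: /dlojg/ → CCVCC, /po/ → CV, /lu/ → CV, /gjop/ → CCVC.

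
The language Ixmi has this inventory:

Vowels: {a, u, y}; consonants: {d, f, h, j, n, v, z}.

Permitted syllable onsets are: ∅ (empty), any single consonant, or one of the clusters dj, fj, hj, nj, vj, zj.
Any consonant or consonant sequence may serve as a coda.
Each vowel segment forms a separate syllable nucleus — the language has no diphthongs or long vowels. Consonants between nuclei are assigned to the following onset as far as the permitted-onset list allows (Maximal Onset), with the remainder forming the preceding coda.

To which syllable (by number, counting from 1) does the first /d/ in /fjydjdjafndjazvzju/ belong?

1

Nuclei (vowels): y, a, a, u → 4 syllables.
Between /y/ (V1) and /a/ (V2): cluster /djdj/ — the longest permitted-onset suffix is /dj/; onset = /dj/, preceding coda = /dj/.
Between /a/ (V2) and /a/ (V3): cluster /fndj/ — the longest permitted-onset suffix is /dj/; onset = /dj/, preceding coda = /fn/.
Between /a/ (V3) and /u/ (V4): /zvzj/ — longest licit onset from the right is /zj/, leaving /zv/ as coda.
Result: fjydj.djafn.djazv.zju.
The first /d/ is in the coda of syllable 1 (/fjydj/).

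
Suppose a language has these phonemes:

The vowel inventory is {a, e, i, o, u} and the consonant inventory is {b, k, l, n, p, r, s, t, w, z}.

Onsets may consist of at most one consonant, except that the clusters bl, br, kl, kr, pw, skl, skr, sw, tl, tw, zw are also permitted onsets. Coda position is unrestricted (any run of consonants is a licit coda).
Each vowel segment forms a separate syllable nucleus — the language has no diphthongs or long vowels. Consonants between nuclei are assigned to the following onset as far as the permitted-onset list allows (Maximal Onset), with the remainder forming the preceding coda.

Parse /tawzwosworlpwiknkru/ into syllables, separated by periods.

Vowels present: a, o, o, i, u; each is a nucleus, giving 5 syllables.
Between /a/ (V1) and /o/ (V2): cluster /wzw/ — the longest permitted-onset suffix is /zw/; onset = /zw/, preceding coda = /w/.
Between /o/ (V2) and /o/ (V3): cluster /sw/ — /sw/ is itself a permitted onset, so the whole cluster goes right; preceding coda = ∅.
Between /o/ (V3) and /i/ (V4): /rlpw/; trying suffixes from longest down, /pw/ is the first permitted one, so coda /rl/ | onset /pw/.
Between /i/ (V4) and /u/ (V5): /knkr/; trying suffixes from longest down, /kr/ is the first permitted one, so coda /kn/ | onset /kr/.

taw.zwo.sworl.pwikn.kru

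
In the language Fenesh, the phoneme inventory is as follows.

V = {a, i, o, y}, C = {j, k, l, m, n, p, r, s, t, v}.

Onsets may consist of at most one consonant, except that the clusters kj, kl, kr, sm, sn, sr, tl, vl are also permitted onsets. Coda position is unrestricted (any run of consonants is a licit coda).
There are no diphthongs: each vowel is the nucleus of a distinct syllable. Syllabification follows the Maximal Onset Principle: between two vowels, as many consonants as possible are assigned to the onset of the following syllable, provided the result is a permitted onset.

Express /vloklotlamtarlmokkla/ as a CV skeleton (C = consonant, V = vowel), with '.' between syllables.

Vowels present: o, o, a, a, o, a; each is a nucleus, giving 6 syllables.
Between /o/ (V1) and /o/ (V2): /kl/ — entire cluster is a permitted onset → onset /kl/, coda ∅.
Between /o/ (V2) and /a/ (V3): /tl/ — entire cluster is a permitted onset → onset /tl/, coda ∅.
Between /a/ (V3) and /a/ (V4): /mt/ splits as /m/ + /t/ (/t/ is the longest suffix that is a licit onset).
Between /a/ (V4) and /o/ (V5): /rlm/ — longest licit onset from the right is /m/, leaving /rl/ as coda.
Between /o/ (V5) and /a/ (V6): /kkl/ — longest licit onset from the right is /kl/, leaving /k/ as coda.
Result: vlo.klo.tlam.tarl.mok.kla.
Mapping each syllable to C/V: /vlo/ → CCV, /klo/ → CCV, /tlam/ → CCVC, /tarl/ → CVCC, /mok/ → CVC, /kla/ → CCV.

CCV.CCV.CCVC.CVCC.CVC.CCV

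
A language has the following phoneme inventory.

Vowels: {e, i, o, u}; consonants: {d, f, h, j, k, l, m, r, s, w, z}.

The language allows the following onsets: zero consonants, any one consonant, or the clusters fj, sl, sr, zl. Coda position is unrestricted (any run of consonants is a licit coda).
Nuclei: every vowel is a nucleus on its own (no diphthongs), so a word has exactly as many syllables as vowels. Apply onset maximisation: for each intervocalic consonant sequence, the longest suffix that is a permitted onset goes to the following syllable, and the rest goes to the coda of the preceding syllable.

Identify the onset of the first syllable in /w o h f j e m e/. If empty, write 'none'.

w

The vowels are o, e, e — 3 nuclei, so 3 syllables.
/o…e/ gap (V1→V2): /hfj/ — longest licit onset from the right is /fj/, leaving /h/ as coda.
/e…e/ gap (V2→V3): just /m/ — single C goes to the following onset.
So the parse is woh.fje.me.
Syllable 1 is /woh/: onset /w/, nucleus /o/, coda /h/.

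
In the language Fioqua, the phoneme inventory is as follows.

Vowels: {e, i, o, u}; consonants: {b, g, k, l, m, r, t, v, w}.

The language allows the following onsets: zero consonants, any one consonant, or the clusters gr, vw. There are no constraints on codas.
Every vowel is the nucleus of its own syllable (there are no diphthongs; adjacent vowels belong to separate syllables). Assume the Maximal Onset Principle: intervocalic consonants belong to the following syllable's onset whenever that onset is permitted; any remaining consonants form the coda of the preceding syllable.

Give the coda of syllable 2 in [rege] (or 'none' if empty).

Vowels present: e, e; each is a nucleus, giving 2 syllables.
/e…e/ gap (V1→V2): /g/ is a single consonant, so it becomes the next onset.
Result: re.ge.
Syllable 2 is /ge/: onset /g/, nucleus /e/, coda ∅.

none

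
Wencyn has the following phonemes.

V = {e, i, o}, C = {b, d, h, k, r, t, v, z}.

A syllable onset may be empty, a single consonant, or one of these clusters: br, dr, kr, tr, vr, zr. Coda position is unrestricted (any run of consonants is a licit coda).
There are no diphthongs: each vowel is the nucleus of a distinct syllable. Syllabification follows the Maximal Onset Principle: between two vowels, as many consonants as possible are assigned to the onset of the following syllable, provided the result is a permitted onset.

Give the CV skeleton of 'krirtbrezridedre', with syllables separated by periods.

CCVCC.CCV.CCV.CV.CCV

The vowels are i, e, i, e, e — 5 nuclei, so 5 syllables.
/i…e/ gap (V1→V2): /rtbr/ — longest licit onset from the right is /br/, leaving /rt/ as coda.
/e…i/ gap (V2→V3): /zr/ is a licit onset in full, so it all attaches to the next syllable.
/i…e/ gap (V3→V4): /d/ → onset of the next syllable (single consonants are always licit onsets).
/e…e/ gap (V4→V5): /dr/ — entire cluster is a permitted onset → onset /dr/, coda ∅.
Putting it together: krirt.bre.zri.de.dre.
Mapping each syllable to C/V: /krirt/ → CCVCC, /bre/ → CCV, /zri/ → CCV, /de/ → CV, /dre/ → CCV.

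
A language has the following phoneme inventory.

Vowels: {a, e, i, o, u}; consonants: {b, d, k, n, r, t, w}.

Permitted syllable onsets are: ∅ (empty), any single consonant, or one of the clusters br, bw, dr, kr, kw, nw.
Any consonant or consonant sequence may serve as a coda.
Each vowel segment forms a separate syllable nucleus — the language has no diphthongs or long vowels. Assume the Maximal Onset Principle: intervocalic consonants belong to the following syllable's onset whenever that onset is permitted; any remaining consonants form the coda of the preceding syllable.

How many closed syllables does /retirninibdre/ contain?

Nuclei (vowels): e, i, i, i, e → 5 syllables.
V1 /e/ – V2 /i/: just /t/ — single C goes to the following onset.
V2 /i/ – V3 /i/: cluster /rn/ — the longest permitted-onset suffix is /n/; onset = /n/, preceding coda = /r/.
V3 /i/ – V4 /i/: just /n/ — single C goes to the following onset.
V4 /i/ – V5 /e/: /bdr/ splits as /b/ + /dr/ (/dr/ is the longest suffix that is a licit onset).
Result: re.tir.ni.nib.dre.
Classifying each syllable: /re/ (open), /tir/ (closed), /ni/ (open), /nib/ (closed), /dre/ (open).
Closed syllables: 2.

2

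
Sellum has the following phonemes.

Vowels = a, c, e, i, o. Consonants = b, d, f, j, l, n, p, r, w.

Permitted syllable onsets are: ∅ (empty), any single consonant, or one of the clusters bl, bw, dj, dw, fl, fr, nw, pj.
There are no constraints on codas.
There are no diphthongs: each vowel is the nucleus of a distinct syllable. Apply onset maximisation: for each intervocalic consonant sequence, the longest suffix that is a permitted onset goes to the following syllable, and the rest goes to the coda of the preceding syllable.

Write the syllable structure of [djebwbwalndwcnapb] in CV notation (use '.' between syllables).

The vowels are e, a, c, a — 4 nuclei, so 4 syllables.
V1 /e/ – V2 /a/: /bwbw/; trying suffixes from longest down, /bw/ is the first permitted one, so coda /bw/ | onset /bw/.
V2 /a/ – V3 /c/: /lndw/; trying suffixes from longest down, /dw/ is the first permitted one, so coda /ln/ | onset /dw/.
V3 /c/ – V4 /a/: /n/ → onset of the next syllable (single consonants are always licit onsets).
Syllabification: djebw.bwaln.dwc.napb.
Mapping each syllable to C/V: /djebw/ → CCVCC, /bwaln/ → CCVCC, /dwc/ → CCV, /napb/ → CVCC.

CCVCC.CCVCC.CCV.CVCC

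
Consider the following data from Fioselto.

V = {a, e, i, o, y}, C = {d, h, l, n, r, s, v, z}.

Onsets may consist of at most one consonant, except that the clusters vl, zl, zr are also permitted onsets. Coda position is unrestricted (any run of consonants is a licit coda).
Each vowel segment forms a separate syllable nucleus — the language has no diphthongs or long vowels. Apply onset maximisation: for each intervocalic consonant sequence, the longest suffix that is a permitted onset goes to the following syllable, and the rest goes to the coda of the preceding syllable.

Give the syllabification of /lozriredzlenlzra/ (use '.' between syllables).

lo.zri.red.zlenl.zra

The vowels are o, i, e, e, a — 5 nuclei, so 5 syllables.
V1 /o/ – V2 /i/: /zr/ is a licit onset in full, so it all attaches to the next syllable.
V2 /i/ – V3 /e/: /r/ is a single consonant, so it becomes the next onset.
V3 /e/ – V4 /e/: /dzl/ splits as /d/ + /zl/ (/zl/ is the longest suffix that is a licit onset).
V4 /e/ – V5 /a/: cluster /nlzr/ — the longest permitted-onset suffix is /zr/; onset = /zr/, preceding coda = /nl/.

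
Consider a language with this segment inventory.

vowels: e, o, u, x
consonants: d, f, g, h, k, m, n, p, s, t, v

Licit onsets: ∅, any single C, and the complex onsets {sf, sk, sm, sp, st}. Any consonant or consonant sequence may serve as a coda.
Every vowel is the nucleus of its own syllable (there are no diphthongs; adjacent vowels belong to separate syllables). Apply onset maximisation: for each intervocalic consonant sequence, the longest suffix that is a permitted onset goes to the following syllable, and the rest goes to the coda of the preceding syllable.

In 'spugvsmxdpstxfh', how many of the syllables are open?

Nuclei (vowels): u, x, x → 3 syllables.
σ1/σ2 boundary: /gvsm/ — longest licit onset from the right is /sm/, leaving /gv/ as coda.
σ2/σ3 boundary: cluster /dpst/ — the longest permitted-onset suffix is /st/; onset = /st/, preceding coda = /dp/.
Result: spugv.smxdp.stxfh.
Classifying each syllable: /spugv/ (closed), /smxdp/ (closed), /stxfh/ (closed).
Open syllables: 0.

0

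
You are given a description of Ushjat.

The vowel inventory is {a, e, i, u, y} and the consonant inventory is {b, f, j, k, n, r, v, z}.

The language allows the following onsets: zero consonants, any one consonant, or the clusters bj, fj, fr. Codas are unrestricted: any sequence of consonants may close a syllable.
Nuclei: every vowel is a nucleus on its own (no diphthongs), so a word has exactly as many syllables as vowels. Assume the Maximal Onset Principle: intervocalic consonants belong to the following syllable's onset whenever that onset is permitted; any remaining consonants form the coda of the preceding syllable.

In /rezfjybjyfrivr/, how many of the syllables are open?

The vowels are e, y, y, i — 4 nuclei, so 4 syllables.
/e…y/ gap (V1→V2): cluster /zfj/ — the longest permitted-onset suffix is /fj/; onset = /fj/, preceding coda = /z/.
/y…y/ gap (V2→V3): cluster /bj/ — /bj/ is itself a permitted onset, so the whole cluster goes right; preceding coda = ∅.
/y…i/ gap (V3→V4): /fr/ — entire cluster is a permitted onset → onset /fr/, coda ∅.
Syllabification: rez.fjy.bjy.frivr.
Classifying each syllable: /rez/ (closed), /fjy/ (open), /bjy/ (open), /frivr/ (closed).
Open syllables: 2.

2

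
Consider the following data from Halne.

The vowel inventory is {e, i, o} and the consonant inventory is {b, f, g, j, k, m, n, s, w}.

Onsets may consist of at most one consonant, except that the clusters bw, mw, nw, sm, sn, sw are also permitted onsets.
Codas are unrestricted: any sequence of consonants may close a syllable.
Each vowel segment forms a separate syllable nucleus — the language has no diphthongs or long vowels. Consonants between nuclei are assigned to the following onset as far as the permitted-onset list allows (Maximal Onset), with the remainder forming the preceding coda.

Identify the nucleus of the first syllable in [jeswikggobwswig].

Nuclei (vowels): e, i, o, i → 4 syllables.
The first nucleus (vowel 1 from the left) is /e/.

e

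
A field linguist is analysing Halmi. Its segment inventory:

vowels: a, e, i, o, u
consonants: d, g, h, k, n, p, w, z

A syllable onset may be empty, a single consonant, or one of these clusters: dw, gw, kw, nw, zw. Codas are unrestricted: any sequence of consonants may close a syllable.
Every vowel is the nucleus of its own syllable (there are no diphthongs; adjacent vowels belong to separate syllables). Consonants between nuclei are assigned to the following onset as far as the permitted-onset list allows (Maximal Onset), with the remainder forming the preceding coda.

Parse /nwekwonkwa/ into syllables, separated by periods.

nwe.kwon.kwa

The vowels are e, o, a — 3 nuclei, so 3 syllables.
σ1/σ2 boundary: cluster /kw/ — /kw/ is itself a permitted onset, so the whole cluster goes right; preceding coda = ∅.
σ2/σ3 boundary: /nkw/ splits as /n/ + /kw/ (/kw/ is the longest suffix that is a licit onset).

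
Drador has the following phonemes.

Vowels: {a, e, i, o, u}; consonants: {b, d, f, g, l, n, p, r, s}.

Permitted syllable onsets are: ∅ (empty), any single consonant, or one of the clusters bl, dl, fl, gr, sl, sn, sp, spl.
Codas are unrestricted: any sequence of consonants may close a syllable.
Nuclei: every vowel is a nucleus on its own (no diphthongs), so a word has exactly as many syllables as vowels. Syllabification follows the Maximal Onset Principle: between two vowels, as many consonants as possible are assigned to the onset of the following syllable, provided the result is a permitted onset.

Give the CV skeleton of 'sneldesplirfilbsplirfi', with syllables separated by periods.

Vowels present: e, e, i, i, i, i; each is a nucleus, giving 6 syllables.
Between /e/ (V1) and /e/ (V2): /ld/; trying suffixes from longest down, /d/ is the first permitted one, so coda /l/ | onset /d/.
Between /e/ (V2) and /i/ (V3): /spl/ — entire cluster is a permitted onset → onset /spl/, coda ∅.
Between /i/ (V3) and /i/ (V4): /rf/ splits as /r/ + /f/ (/f/ is the longest suffix that is a licit onset).
Between /i/ (V4) and /i/ (V5): /lbspl/ — longest licit onset from the right is /spl/, leaving /lb/ as coda.
Between /i/ (V5) and /i/ (V6): /rf/ splits as /r/ + /f/ (/f/ is the longest suffix that is a licit onset).
Putting it together: snel.de.splir.filb.splir.fi.
Mapping each syllable to C/V: /snel/ → CCVC, /de/ → CV, /splir/ → CCCVC, /filb/ → CVCC, /splir/ → CCCVC, /fi/ → CV.

CCVC.CV.CCCVC.CVCC.CCCVC.CV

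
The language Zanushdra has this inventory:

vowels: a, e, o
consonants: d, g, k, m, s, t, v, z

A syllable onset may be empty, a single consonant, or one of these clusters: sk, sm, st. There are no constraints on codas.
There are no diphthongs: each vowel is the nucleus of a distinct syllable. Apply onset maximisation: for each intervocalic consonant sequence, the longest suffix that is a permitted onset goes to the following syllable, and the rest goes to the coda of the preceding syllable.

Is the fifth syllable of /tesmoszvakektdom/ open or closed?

The vowels are e, o, a, e, o — 5 nuclei, so 5 syllables.
σ1/σ2 boundary: cluster /sm/ — /sm/ is itself a permitted onset, so the whole cluster goes right; preceding coda = ∅.
σ2/σ3 boundary: /szv/ splits as /sz/ + /v/ (/v/ is the longest suffix that is a licit onset).
σ3/σ4 boundary: /k/ → onset of the next syllable (single consonants are always licit onsets).
σ4/σ5 boundary: cluster /ktd/ — the longest permitted-onset suffix is /d/; onset = /d/, preceding coda = /kt/.
Putting it together: te.smosz.va.kekt.dom.
Syllable 5 is /dom/ with coda /m/, so it is closed.

closed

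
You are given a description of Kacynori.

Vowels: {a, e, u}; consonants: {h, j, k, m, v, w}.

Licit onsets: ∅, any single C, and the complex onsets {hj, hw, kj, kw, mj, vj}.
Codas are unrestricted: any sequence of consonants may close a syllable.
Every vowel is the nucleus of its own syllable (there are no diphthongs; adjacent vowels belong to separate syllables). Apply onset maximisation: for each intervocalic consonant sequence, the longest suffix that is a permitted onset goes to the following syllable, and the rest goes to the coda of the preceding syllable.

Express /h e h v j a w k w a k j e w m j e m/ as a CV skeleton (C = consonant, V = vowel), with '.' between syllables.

CVC.CCVC.CCV.CCVC.CCVC

The vowels are e, a, a, e, e — 5 nuclei, so 5 syllables.
/e…a/ gap (V1→V2): cluster /hvj/ — the longest permitted-onset suffix is /vj/; onset = /vj/, preceding coda = /h/.
/a…a/ gap (V2→V3): /wkw/ — longest licit onset from the right is /kw/, leaving /w/ as coda.
/a…e/ gap (V3→V4): /kj/ — entire cluster is a permitted onset → onset /kj/, coda ∅.
/e…e/ gap (V4→V5): /wmj/; trying suffixes from longest down, /mj/ is the first permitted one, so coda /w/ | onset /mj/.
Result: heh.vjaw.kwa.kjew.mjem.
Mapping each syllable to C/V: /heh/ → CVC, /vjaw/ → CCVC, /kwa/ → CCV, /kjew/ → CCVC, /mjem/ → CCVC.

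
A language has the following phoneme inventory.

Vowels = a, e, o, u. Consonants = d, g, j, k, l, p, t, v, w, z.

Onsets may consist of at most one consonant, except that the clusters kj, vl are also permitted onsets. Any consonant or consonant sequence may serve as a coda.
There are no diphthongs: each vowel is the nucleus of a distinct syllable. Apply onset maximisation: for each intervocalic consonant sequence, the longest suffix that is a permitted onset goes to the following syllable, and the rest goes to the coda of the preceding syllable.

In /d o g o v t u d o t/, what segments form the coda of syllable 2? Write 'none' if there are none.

v

The vowels are o, o, u, o — 4 nuclei, so 4 syllables.
σ1/σ2 boundary: /g/ → onset of the next syllable (single consonants are always licit onsets).
σ2/σ3 boundary: /vt/; trying suffixes from longest down, /t/ is the first permitted one, so coda /v/ | onset /t/.
σ3/σ4 boundary: just /d/ — single C goes to the following onset.
Result: do.gov.tu.dot.
Syllable 2 is /gov/: onset /g/, nucleus /o/, coda /v/.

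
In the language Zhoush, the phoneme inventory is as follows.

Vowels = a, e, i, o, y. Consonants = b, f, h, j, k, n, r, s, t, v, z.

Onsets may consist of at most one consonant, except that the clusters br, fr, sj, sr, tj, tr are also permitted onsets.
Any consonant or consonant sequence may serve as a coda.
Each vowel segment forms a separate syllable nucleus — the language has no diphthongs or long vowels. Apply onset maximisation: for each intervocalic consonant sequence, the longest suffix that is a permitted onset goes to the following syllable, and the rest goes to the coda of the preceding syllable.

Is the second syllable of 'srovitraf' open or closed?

Nuclei (vowels): o, i, a → 3 syllables.
/o…i/ gap (V1→V2): /v/ is a single consonant, so it becomes the next onset.
/i…a/ gap (V2→V3): /tr/ is a licit onset in full, so it all attaches to the next syllable.
So the parse is sro.vi.traf.
Syllable 2 is /vi/; it ends in its nucleus with no coda, so it is open.

open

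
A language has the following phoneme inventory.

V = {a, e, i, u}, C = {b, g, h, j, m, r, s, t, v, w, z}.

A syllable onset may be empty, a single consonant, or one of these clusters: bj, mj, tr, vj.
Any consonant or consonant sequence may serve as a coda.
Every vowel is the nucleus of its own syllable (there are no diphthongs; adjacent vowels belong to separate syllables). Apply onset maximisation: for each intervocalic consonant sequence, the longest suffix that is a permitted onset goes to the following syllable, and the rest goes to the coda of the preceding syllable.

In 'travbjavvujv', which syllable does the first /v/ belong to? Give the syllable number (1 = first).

1

The vowels are a, a, u — 3 nuclei, so 3 syllables.
Between /a/ (V1) and /a/ (V2): /vbj/ splits as /v/ + /bj/ (/bj/ is the longest suffix that is a licit onset).
Between /a/ (V2) and /u/ (V3): /vv/ — longest licit onset from the right is /v/, leaving /v/ as coda.
Syllabification: trav.bjav.vujv.
The first /v/ is in the coda of syllable 1 (/trav/).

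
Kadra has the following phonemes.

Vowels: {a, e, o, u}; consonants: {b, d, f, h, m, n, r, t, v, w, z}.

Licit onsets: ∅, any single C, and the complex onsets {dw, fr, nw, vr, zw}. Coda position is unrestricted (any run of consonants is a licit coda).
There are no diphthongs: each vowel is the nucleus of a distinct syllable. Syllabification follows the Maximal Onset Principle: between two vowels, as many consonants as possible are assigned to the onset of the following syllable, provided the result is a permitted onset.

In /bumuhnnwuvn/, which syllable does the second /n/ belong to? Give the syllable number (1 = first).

3

The vowels are u, u, u — 3 nuclei, so 3 syllables.
V1 /u/ – V2 /u/: just /m/ — single C goes to the following onset.
V2 /u/ – V3 /u/: cluster /hnnw/ — the longest permitted-onset suffix is /nw/; onset = /nw/, preceding coda = /hn/.
So the parse is bu.muhn.nwuvn.
The second /n/ is in the onset of syllable 3 (/nwuvn/).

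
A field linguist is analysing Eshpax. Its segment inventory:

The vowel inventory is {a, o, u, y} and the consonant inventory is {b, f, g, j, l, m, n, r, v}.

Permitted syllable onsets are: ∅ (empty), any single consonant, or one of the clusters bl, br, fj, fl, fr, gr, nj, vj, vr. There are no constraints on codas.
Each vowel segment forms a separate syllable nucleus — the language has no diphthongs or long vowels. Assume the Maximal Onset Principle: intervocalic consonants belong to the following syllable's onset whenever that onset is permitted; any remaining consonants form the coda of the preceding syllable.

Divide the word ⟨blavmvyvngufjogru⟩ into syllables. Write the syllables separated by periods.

blavm.vyvn.gu.fjo.gru

Nuclei (vowels): a, y, u, o, u → 5 syllables.
σ1/σ2 boundary: /vmv/ — longest licit onset from the right is /v/, leaving /vm/ as coda.
σ2/σ3 boundary: cluster /vng/ — the longest permitted-onset suffix is /g/; onset = /g/, preceding coda = /vn/.
σ3/σ4 boundary: /fj/ is a licit onset in full, so it all attaches to the next syllable.
σ4/σ5 boundary: cluster /gr/ — /gr/ is itself a permitted onset, so the whole cluster goes right; preceding coda = ∅.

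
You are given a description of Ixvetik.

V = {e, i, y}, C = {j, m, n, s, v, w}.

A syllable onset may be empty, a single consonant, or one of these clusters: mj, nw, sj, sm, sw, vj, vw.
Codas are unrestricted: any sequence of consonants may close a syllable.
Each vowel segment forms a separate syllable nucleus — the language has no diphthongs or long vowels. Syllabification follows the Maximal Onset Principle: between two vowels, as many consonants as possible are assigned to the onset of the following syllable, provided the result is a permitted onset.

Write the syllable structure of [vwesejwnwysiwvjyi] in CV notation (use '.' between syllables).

CCV.CVCC.CCV.CVC.CCV.V

Vowels present: e, e, y, i, y, i; each is a nucleus, giving 6 syllables.
/e…e/ gap (V1→V2): /s/ is a single consonant, so it becomes the next onset.
/e…y/ gap (V2→V3): cluster /jwnw/ — the longest permitted-onset suffix is /nw/; onset = /nw/, preceding coda = /jw/.
/y…i/ gap (V3→V4): /s/ → onset of the next syllable (single consonants are always licit onsets).
/i…y/ gap (V4→V5): /wvj/ — longest licit onset from the right is /vj/, leaving /w/ as coda.
/y…i/ gap (V5→V6): nothing intervenes; syllable break is V.V.
Syllabification: vwe.sejw.nwy.siw.vjy.i.
Mapping each syllable to C/V: /vwe/ → CCV, /sejw/ → CVCC, /nwy/ → CCV, /siw/ → CVC, /vjy/ → CCV, /i/ → V.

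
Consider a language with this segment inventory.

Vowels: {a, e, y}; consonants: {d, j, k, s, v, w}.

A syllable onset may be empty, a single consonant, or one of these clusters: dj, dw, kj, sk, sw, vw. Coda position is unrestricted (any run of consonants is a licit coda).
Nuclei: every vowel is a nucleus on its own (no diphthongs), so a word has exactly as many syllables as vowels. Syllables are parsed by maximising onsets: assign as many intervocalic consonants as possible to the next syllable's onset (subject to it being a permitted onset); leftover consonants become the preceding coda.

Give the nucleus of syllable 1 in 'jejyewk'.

Vowels present: e, y, e; each is a nucleus, giving 3 syllables.
The first nucleus (vowel 1 from the left) is /e/.

e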